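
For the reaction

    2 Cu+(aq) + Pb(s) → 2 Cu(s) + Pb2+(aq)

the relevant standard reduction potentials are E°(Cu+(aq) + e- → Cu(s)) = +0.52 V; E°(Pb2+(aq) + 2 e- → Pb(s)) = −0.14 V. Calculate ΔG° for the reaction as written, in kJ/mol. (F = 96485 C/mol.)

In the reaction as written Cu+(aq) is reduced, so the Cu⁺/Cu couple is the cathode and Pb²⁺/Pb is the anode.
E°cell = +0.52 − (−0.14) = +0.66 V; balancing electrons gives n = 2.
ΔG° = −nFE°cell = −(2)(96485)(+0.66) J/mol = −127 kJ/mol.

−127 kJ/mol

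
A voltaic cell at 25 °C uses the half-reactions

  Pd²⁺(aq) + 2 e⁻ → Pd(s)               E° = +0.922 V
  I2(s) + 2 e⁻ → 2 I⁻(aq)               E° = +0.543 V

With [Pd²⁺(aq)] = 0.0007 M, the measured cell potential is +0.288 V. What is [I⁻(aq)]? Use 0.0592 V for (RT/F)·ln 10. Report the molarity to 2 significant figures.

Pd²⁺/Pd is the cathode (higher E°); E°cell = +0.922 − (+0.543) = +0.379 V with n = 2.
Since E = E° − (0.0592/n)·log Q, log Q = n(E° − E)/0.0592 = 3.074.
For Pd²⁺(aq) + 2 I⁻(aq) → Pd(s) + I2(s), the reaction quotient is Q = 1 / ([Pd²⁺(aq)]·[I⁻(aq)]^2).
Isolating [I⁻(aq)] in Q = 10^{3.074} yields log [I⁻(aq)] = 0.040, i.e. 1.1 M.

1.1 M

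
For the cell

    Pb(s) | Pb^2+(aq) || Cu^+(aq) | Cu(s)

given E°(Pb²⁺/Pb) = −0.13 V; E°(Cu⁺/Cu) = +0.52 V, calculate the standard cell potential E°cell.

+0.65 V

By convention the left-hand electrode in cell notation is the anode (oxidation) and the right-hand electrode is the cathode (reduction).
E°cell = E°(right) − E°(left) = +0.52 − (−0.13) = +0.65 V.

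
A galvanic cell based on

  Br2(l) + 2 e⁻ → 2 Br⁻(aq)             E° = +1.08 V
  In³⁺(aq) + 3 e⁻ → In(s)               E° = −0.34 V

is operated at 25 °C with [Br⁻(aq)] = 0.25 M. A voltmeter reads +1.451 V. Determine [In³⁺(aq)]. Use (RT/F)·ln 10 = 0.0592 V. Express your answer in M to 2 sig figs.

Br₂/Br⁻ is the cathode (higher E°); E°cell = +1.08 − (−0.34) = +1.42 V with n = 6.
From the Nernst equation, log Q = n(E° − E)/0.0592 = 6·(+1.42 − (+1.451))/0.0592 = −3.142.
The balanced reaction is 3 Br2(l) + 2 In(s) → 6 Br⁻(aq) + 2 In³⁺(aq), so Q = [Br⁻(aq)]^6·[In³⁺(aq)]^2.
Solving for the unknown gives log [In³⁺(aq)] = 0.235, so [In³⁺(aq)] ≈ 1.7 M.

1.7 M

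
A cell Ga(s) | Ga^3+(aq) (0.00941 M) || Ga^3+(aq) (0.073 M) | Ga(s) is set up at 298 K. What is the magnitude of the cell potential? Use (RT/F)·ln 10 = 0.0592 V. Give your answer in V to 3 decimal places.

For a concentration cell E°cell = 0, since both electrodes use the same couple.
The compartment with the higher Ga^3+(aq) concentration (0.073 M) acts as the cathode; ions are reduced there and produced at the dilute (0.00941 M) anode.
With n = 3, Ecell = −(0.0592/3)·log([dilute]/[conc]) = −(0.0592/3)·log(0.00941/0.073) = +0.018 V.

0.018 V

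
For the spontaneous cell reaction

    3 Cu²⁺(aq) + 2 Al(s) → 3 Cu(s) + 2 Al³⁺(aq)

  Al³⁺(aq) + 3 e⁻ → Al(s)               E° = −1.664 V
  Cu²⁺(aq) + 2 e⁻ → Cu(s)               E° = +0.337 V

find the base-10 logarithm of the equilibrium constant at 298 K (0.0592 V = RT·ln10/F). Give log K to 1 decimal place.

The Cu²⁺/Cu couple is reduced (cathode); E°cell = +0.337 − (−1.664) = +2.001 V with n = 6.
At equilibrium E = 0, so log K = nE°cell / 0.0592 = (6)(+2.001) / 0.0592 = 202.8.

log K = 202.8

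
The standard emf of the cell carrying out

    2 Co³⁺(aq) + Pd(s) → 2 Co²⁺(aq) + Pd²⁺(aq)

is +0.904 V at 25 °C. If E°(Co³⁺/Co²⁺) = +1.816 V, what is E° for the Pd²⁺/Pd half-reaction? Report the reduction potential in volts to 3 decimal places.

In the reaction as written the Co³⁺/Co²⁺ couple is reduced (cathode) and Pd²⁺/Pd is oxidized (anode), so E°cell = E°(Co³⁺/Co²⁺) − E°(Pd²⁺/Pd).
E°(Pd²⁺/Pd) = E°(cathode) − E°cell = +1.816 − (+0.904) = +0.912 V.

+0.912 V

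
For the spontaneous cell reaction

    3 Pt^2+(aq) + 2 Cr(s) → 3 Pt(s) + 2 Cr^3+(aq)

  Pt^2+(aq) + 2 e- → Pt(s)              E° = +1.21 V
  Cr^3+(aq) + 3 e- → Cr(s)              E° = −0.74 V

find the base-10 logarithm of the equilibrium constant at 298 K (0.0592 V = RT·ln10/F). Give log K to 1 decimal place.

log K = 197.6

The Pt²⁺/Pt couple is reduced (cathode); E°cell = +1.21 − (−0.74) = +1.95 V with n = 6.
At equilibrium E = 0, so log K = nE°cell / 0.0592 = (6)(+1.95) / 0.0592 = 197.6.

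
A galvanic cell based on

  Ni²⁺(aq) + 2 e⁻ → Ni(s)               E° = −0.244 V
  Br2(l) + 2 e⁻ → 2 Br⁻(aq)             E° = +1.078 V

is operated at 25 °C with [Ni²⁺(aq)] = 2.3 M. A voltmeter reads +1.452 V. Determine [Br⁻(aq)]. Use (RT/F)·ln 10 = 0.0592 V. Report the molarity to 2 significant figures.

Br₂/Br⁻ is the cathode (higher E°); E°cell = +1.078 − (−0.244) = +1.322 V with n = 2.
Rearranging E = E° − (0.0592/n)·log Q gives log Q = 2(+1.322 − (+1.452))/0.0592 = −4.392.
The balanced reaction is Br2(l) + Ni(s) → 2 Br⁻(aq) + Ni²⁺(aq), so Q = [Br⁻(aq)]^2·[Ni²⁺(aq)].
Substituting the known concentrations and solving, log [Br⁻(aq)] = −2.377 and [Br⁻(aq)] = 0.0042 M.

0.0042 M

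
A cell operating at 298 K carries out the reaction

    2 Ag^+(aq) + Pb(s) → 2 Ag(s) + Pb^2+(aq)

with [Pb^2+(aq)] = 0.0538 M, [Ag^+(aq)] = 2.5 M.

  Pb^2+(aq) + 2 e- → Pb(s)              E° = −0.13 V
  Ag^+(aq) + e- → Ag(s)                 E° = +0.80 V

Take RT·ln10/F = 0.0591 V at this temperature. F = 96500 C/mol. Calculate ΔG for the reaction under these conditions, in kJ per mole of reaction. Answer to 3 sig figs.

The standard cell potential is +0.80 − (−0.13) = +0.93 V, with n = 2 electrons in the balanced equation.
The reaction quotient is [Pb^2+(aq)] / [Ag^+(aq)]^2 = 0.00861; by Nernst, E = +0.93 − (0.0591/2)(−2.065) = +0.9910 V.
ΔG = −nFE = −(2)(96500)(+0.9910) J/mol = −191 kJ/mol.

−191 kJ/mol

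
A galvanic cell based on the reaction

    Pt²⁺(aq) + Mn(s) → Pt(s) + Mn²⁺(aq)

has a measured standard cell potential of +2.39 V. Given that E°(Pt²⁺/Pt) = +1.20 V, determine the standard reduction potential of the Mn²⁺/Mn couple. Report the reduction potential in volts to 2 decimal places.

In the reaction as written the Pt²⁺/Pt couple is reduced (cathode) and Mn²⁺/Mn is oxidized (anode), so E°cell = E°(Pt²⁺/Pt) − E°(Mn²⁺/Mn).
E°(Mn²⁺/Mn) = E°(cathode) − E°cell = +1.20 − (+2.39) = −1.19 V.

−1.19 V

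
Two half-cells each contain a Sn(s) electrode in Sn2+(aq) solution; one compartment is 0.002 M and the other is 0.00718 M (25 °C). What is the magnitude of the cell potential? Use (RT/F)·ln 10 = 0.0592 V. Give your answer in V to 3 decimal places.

0.016 V

For a concentration cell E°cell = 0, since both electrodes use the same couple.
The compartment with the higher Sn2+(aq) concentration (0.00718 M) acts as the cathode; ions are reduced there and produced at the dilute (0.002 M) anode.
With n = 2, Ecell = −(0.0592/2)·log([dilute]/[conc]) = −(0.0592/2)·log(0.002/0.00718) = +0.016 V.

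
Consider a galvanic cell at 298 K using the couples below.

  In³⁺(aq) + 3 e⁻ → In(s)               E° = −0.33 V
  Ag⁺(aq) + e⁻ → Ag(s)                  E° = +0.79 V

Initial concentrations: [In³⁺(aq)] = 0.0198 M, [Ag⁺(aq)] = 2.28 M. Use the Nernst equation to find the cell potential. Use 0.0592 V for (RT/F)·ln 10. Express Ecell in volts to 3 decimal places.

+1.175 V

The Ag⁺/Ag couple has the more positive E°, so it is the cathode; In³⁺/In is the anode.
E°cell = E°cat − E°an = +0.79 − (−0.33) = +1.12 V; n = 3.
The balanced reaction is 3 Ag⁺(aq) + In(s) → 3 Ag(s) + In³⁺(aq), so Q = [In³⁺(aq)] / [Ag⁺(aq)]^3 = 0.00167 and log Q = −2.777.
Applying E = E° − (RT ln10/nF)·log Q gives +1.12 − (0.0592/3)(−2.777) = +1.175 V.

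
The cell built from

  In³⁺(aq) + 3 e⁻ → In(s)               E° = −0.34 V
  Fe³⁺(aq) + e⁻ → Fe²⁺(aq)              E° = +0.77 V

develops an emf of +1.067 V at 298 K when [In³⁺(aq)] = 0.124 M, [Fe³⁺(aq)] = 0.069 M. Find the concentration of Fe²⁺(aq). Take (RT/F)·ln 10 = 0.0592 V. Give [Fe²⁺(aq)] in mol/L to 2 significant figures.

0.74 M

Fe³⁺/Fe²⁺ is the cathode (higher E°); E°cell = +0.77 − (−0.34) = +1.11 V with n = 3.
From the Nernst equation, log Q = n(E° − E)/0.0592 = 3·(+1.11 − (+1.067))/0.0592 = 2.179.
The balanced reaction is 3 Fe³⁺(aq) + In(s) → 3 Fe²⁺(aq) + In³⁺(aq), so Q = ([Fe²⁺(aq)]^3·[In³⁺(aq)]) / [Fe³⁺(aq)]^3.
Isolating [Fe²⁺(aq)] in Q = 10^{2.179} yields log [Fe²⁺(aq)] = −0.133, i.e. 0.74 M.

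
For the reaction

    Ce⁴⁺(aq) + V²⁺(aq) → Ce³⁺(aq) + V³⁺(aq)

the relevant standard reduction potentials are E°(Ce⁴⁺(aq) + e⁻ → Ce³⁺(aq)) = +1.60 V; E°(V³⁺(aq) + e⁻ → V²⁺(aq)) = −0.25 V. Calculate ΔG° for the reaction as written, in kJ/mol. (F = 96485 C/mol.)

−178 kJ/mol

In the reaction as written Ce⁴⁺(aq) is reduced, so the Ce⁴⁺/Ce³⁺ couple is the cathode and V³⁺/V²⁺ is the anode.
E°cell = +1.60 − (−0.25) = +1.85 V; balancing electrons gives n = 1.
ΔG° = −nFE°cell = −(1)(96485)(+1.85) J/mol = −178 kJ/mol.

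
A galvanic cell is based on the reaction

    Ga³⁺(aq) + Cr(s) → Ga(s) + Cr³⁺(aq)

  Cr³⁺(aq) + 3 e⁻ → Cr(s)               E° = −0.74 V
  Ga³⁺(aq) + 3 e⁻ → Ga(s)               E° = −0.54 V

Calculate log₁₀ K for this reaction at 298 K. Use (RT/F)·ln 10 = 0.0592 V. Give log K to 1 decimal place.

The Ga³⁺/Ga couple is reduced (cathode); E°cell = −0.54 − (−0.74) = +0.20 V with n = 3.
At equilibrium E = 0, so log K = nE°cell / 0.0592 = (3)(+0.20) / 0.0592 = 10.1.

log K = 10.1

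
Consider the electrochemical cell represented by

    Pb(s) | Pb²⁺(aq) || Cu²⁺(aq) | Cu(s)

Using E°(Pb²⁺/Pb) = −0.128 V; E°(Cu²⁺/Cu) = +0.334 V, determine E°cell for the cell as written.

By convention the left-hand electrode in cell notation is the anode (oxidation) and the right-hand electrode is the cathode (reduction).
E°cell = E°(right) − E°(left) = +0.334 − (−0.128) = +0.462 V.

+0.462 V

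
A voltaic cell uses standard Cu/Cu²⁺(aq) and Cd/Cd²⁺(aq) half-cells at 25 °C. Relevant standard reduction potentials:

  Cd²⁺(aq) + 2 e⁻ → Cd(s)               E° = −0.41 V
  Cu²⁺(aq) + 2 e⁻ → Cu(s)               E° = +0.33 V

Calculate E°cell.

The Cu²⁺/Cu couple has the higher E°, so Cu ion is reduced (cathode) and Cd is oxidized (anode).
E°cell = E°(cathode) − E°(anode) = +0.33 − (−0.41) = +0.74 V.

+0.74 V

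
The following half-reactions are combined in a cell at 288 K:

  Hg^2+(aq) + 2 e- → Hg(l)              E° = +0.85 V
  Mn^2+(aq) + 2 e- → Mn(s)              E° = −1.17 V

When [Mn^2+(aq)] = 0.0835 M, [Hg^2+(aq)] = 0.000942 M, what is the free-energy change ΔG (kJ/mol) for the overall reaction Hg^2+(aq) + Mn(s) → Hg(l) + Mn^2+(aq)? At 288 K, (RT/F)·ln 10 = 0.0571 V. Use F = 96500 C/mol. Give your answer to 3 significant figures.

−379 kJ/mol

E°cell = +0.85 − (−1.17) = +2.02 V; the balanced reaction transfers n = 2 electrons.
The reaction quotient is [Mn^2+(aq)] / [Hg^2+(aq)] = 88.6; by Nernst, E = +2.02 − (0.0571/2)(1.948) = +1.9644 V.
Then ΔG = −nFE = −2 × 96500 × +1.9644 J/mol = −379 kJ/mol.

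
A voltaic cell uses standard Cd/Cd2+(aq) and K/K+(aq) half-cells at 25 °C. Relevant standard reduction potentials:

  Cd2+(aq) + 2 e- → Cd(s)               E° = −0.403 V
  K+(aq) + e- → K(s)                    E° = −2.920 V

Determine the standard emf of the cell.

Of the two couples in this cell, the one with the more positive reduction potential is reduced at the cathode: here that is Cd²⁺/Cd (−0.403 V); K⁺/K (−2.920 V) is the anode.
E°cell = E°(cathode) − E°(anode) = −0.403 − (−2.920) = +2.517 V.

+2.517 V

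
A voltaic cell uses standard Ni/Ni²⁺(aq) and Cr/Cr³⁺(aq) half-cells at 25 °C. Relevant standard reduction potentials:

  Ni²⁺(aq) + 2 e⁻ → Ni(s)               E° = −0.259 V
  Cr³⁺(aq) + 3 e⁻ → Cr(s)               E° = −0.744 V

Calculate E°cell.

+0.485 V

The Ni²⁺/Ni couple has the higher E°, so Ni ion is reduced (cathode) and Cr is oxidized (anode).
E°cell = E°(cathode) − E°(anode) = −0.259 − (−0.744) = +0.485 V.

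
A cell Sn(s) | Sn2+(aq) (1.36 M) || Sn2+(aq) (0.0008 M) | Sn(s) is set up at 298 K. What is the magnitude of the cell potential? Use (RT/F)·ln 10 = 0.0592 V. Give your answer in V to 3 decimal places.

For a concentration cell E°cell = 0, since both electrodes use the same couple.
The compartment with the higher Sn2+(aq) concentration (1.36 M) acts as the cathode; ions are reduced there and produced at the dilute (0.0008 M) anode.
With n = 2, Ecell = −(0.0592/2)·log([dilute]/[conc]) = −(0.0592/2)·log(0.0008/1.36) = +0.096 V.

0.096 V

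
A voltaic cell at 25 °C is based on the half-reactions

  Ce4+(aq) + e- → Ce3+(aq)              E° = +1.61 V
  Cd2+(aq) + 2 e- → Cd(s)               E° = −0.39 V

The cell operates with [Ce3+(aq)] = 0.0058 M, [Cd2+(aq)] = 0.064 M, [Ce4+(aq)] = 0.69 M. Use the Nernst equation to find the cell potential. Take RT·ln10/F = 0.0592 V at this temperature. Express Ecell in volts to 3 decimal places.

+2.158 V

The Ce⁴⁺/Ce³⁺ couple has the more positive E°, so it is the cathode; Cd²⁺/Cd is the anode.
E°cell = E°cat − E°an = +1.61 − (−0.39) = +2.00 V; n = 2.
The balanced reaction is 2 Ce4+(aq) + Cd(s) → 2 Ce3+(aq) + Cd2+(aq), so Q = ([Ce3+(aq)]^2·[Cd2+(aq)]) / [Ce4+(aq)]^2 = 4.52×10^−6 and log Q = −5.345.
E = E° − (0.0592/n)·log Q = +2.00 − (0.0592/2)(−5.345) = +2.158 V.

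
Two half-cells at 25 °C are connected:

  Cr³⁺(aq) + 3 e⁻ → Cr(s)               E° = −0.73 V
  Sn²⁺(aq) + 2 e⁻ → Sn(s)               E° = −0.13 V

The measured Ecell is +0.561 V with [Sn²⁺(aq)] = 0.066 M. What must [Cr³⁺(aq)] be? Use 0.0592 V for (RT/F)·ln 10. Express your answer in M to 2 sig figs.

1.6 M

The Sn²⁺/Sn couple has the larger reduction potential, so it is the cathode: E°cell = −0.13 − (−0.73) = +0.60 V and n = 6.
Since E = E° − (0.0592/n)·log Q, log Q = n(E° − E)/0.0592 = 3.953.
Balancing electrons gives 3 Sn²⁺(aq) + 2 Cr(s) → 3 Sn(s) + 2 Cr³⁺(aq); thus Q = [Cr³⁺(aq)]^2 / [Sn²⁺(aq)]^3.
Substituting the known concentrations and solving, log [Cr³⁺(aq)] = 0.206 and [Cr³⁺(aq)] = 1.6 M.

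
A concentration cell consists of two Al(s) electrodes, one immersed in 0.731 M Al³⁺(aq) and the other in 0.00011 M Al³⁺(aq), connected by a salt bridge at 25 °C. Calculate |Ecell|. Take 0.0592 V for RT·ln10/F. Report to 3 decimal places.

0.075 V

For a concentration cell E°cell = 0, since both electrodes use the same couple.
The compartment with the higher Al³⁺(aq) concentration (0.731 M) acts as the cathode; ions are reduced there and produced at the dilute (0.00011 M) anode.
With n = 3, Ecell = −(0.0592/3)·log([dilute]/[conc]) = −(0.0592/3)·log(0.00011/0.731) = +0.075 V.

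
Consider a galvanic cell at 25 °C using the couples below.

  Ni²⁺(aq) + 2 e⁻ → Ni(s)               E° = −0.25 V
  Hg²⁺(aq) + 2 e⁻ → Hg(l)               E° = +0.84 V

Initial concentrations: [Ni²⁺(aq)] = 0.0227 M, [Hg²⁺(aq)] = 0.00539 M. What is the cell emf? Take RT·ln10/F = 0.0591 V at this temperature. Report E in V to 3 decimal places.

The Hg²⁺/Hg couple has the more positive E°, so it is the cathode; Ni²⁺/Ni is the anode.
The standard potential is +0.84 − (−0.25) = +1.09 V and the balanced reaction transfers n = 2 electrons.
The balanced reaction is Hg²⁺(aq) + Ni(s) → Hg(l) + Ni²⁺(aq), so Q = [Ni²⁺(aq)] / [Hg²⁺(aq)] = 4.21 and log Q = 0.624.
E = E° − (0.0591/n)·log Q = +1.09 − (0.0591/2)(0.624) = +1.072 V.

+1.072 V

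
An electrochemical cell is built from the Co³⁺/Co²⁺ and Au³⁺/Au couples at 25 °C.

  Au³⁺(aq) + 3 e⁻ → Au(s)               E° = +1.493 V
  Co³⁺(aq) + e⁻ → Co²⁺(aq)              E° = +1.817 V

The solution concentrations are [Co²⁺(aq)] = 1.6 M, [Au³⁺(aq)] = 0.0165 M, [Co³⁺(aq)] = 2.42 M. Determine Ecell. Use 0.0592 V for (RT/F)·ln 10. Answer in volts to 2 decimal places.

Co³⁺/Co²⁺ is reduced (cathode, E° = +1.817 V) and Au³⁺/Au is oxidized (anode).
E°cell = +1.817 − (+1.493) = +0.324 V, with n = 3 electrons transferred.
Balancing gives 3 Co³⁺(aq) + Au(s) → 3 Co²⁺(aq) + Au³⁺(aq); hence Q = ([Co²⁺(aq)]^3·[Au³⁺(aq)]) / [Co³⁺(aq)]^3 = 0.00477 (log Q = −2.322).
By the Nernst equation, E = +0.324 − (0.0592/3)·(−2.322) = +0.37 V.

+0.37 V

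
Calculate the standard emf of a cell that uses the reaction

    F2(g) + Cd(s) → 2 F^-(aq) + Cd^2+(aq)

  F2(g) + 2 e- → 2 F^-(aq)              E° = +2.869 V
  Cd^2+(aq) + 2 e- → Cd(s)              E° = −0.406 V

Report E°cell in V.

In the reaction as written, F2(g) is reduced (cathode) and Cd^2+(aq) is produced by oxidation at the anode.
E°cell = E°(cathode) − E°(anode) = +2.869 − (−0.406) = +3.275 V.
The positive value indicates the reaction is spontaneous as written.

+3.275 V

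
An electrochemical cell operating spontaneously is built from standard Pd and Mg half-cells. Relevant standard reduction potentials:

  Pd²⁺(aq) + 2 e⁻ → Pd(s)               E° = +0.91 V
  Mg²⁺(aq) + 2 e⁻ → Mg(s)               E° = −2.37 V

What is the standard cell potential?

+3.28 V

Of the two couples in this cell, the one with the more positive reduction potential is reduced at the cathode: here that is Pd²⁺/Pd (+0.91 V); Mg²⁺/Mg (−2.37 V) is the anode.
E°cell = E°(cathode) − E°(anode) = +0.91 − (−2.37) = +3.28 V.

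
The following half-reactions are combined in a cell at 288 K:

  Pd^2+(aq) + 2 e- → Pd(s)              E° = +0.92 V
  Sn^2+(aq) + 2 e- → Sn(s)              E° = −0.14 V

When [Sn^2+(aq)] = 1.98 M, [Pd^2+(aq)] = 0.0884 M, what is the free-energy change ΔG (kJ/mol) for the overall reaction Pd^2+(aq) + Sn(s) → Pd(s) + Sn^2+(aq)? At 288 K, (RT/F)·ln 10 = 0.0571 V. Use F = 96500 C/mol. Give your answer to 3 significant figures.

E°cell = +0.92 − (−0.14) = +1.06 V; the balanced reaction transfers n = 2 electrons.
Here Q = [Sn^2+(aq)] / [Pd^2+(aq)] = 22.4 (log Q = 1.350), giving E = +1.06 − (0.0571/2)·(1.350) = +1.0215 V.
ΔG = −nFE = −(2)(96500)(+1.0215) J/mol = −197 kJ/mol.

−197 kJ/mol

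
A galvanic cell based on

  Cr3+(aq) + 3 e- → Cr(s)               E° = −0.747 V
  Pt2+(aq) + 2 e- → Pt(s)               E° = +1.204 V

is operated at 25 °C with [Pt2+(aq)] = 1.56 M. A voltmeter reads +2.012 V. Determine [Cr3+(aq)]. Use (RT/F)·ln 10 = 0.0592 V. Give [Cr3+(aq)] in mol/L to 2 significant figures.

The Pt²⁺/Pt couple has the larger reduction potential, so it is the cathode: E°cell = +1.204 − (−0.747) = +1.951 V and n = 6.
Rearranging E = E° − (0.0592/n)·log Q gives log Q = 6(+1.951 − (+2.012))/0.0592 = −6.182.
For 3 Pt2+(aq) + 2 Cr(s) → 3 Pt(s) + 2 Cr3+(aq), the reaction quotient is Q = [Cr3+(aq)]^2 / [Pt2+(aq)]^3.
Isolating [Cr3+(aq)] in Q = 10^{−6.182} yields log [Cr3+(aq)] = −2.801, i.e. 0.0016 M.

0.0016 M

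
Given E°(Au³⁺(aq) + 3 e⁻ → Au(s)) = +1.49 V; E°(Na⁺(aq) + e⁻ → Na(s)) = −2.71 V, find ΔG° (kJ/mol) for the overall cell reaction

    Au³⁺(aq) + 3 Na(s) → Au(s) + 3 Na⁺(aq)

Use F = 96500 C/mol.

In the reaction as written Au³⁺(aq) is reduced, so the Au³⁺/Au couple is the cathode and Na⁺/Na is the anode.
E°cell = +1.49 − (−2.71) = +4.20 V; balancing electrons gives n = 3.
ΔG° = −nFE°cell = −(3)(96500)(+4.20) J/mol = −1216 kJ/mol.

−1216 kJ/mol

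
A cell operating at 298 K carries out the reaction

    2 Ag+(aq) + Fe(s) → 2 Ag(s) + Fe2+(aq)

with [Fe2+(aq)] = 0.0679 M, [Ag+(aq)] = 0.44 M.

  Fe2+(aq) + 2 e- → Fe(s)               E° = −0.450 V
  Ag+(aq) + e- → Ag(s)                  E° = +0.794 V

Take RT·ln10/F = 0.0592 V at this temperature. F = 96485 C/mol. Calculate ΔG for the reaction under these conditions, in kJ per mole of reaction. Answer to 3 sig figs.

−243 kJ/mol

The standard cell potential is +0.794 − (−0.450) = +1.244 V, with n = 2 electrons in the balanced equation.
Here Q = [Fe2+(aq)] / [Ag+(aq)]^2 = 0.351 (log Q = −0.455), giving E = +1.244 − (0.0592/2)·(−0.455) = +1.2575 V.
ΔG = −nFE = −(2)(96485)(+1.2575) J/mol = −243 kJ/mol.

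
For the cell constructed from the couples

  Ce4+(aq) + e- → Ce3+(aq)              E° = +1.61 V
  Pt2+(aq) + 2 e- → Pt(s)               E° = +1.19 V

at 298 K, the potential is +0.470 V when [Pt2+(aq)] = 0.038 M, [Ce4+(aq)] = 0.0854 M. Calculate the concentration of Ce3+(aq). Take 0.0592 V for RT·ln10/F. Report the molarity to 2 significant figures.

0.063 M

Ce⁴⁺/Ce³⁺ is the cathode (higher E°); E°cell = +1.61 − (+1.19) = +0.42 V with n = 2.
Rearranging E = E° − (0.0592/n)·log Q gives log Q = 2(+0.42 − (+0.470))/0.0592 = −1.689.
For 2 Ce4+(aq) + Pt(s) → 2 Ce3+(aq) + Pt2+(aq), the reaction quotient is Q = ([Ce3+(aq)]^2·[Pt2+(aq)]) / [Ce4+(aq)]^2.
Substituting the known concentrations and solving, log [Ce3+(aq)] = −1.203 and [Ce3+(aq)] = 0.063 M.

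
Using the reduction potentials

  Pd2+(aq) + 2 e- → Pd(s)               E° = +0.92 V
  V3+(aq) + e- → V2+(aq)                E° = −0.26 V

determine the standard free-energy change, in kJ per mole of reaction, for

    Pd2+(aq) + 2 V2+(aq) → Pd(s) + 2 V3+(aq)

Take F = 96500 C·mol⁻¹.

−228 kJ/mol

In the reaction as written Pd2+(aq) is reduced, so the Pd²⁺/Pd couple is the cathode and V³⁺/V²⁺ is the anode.
E°cell = +0.92 − (−0.26) = +1.18 V; balancing electrons gives n = 2.
ΔG° = −nFE°cell = −(2)(96500)(+1.18) J/mol = −228 kJ/mol.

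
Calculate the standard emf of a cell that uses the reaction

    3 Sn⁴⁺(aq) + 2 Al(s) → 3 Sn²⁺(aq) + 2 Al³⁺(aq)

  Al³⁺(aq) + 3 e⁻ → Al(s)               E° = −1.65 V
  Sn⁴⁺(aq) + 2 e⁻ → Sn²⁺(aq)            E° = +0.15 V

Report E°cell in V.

+1.80 V

Sn⁴⁺(aq) gains electrons, so the Sn⁴⁺/Sn²⁺ couple is the cathode; the Al³⁺/Al couple is the anode.
E°cell = E°(cathode) − E°(anode) = +0.15 − (−1.65) = +1.80 V.
The positive value indicates the reaction is spontaneous as written.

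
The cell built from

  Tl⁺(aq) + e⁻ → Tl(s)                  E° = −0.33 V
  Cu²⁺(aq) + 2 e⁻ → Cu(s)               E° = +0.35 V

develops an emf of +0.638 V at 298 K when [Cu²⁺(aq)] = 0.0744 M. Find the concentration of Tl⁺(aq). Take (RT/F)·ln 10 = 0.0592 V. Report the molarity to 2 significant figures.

Cu²⁺/Cu is the cathode (higher E°); E°cell = +0.35 − (−0.33) = +0.68 V with n = 2.
From the Nernst equation, log Q = n(E° − E)/0.0592 = 2·(+0.68 − (+0.638))/0.0592 = 1.419.
The balanced reaction is Cu²⁺(aq) + 2 Tl(s) → Cu(s) + 2 Tl⁺(aq), so Q = [Tl⁺(aq)]^2 / [Cu²⁺(aq)].
Solving for the unknown gives log [Tl⁺(aq)] = 0.145, so [Tl⁺(aq)] ≈ 1.4 M.

1.4 M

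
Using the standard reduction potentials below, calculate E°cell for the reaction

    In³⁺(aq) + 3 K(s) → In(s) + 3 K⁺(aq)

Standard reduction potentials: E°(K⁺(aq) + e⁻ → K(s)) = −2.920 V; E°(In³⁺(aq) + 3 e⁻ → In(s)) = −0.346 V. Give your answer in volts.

+2.574 V

In³⁺(aq) gains electrons, so the In³⁺/In couple is the cathode; the K⁺/K couple is the anode.
E°cell = E°(cathode) − E°(anode) = −0.346 − (−2.920) = +2.574 V.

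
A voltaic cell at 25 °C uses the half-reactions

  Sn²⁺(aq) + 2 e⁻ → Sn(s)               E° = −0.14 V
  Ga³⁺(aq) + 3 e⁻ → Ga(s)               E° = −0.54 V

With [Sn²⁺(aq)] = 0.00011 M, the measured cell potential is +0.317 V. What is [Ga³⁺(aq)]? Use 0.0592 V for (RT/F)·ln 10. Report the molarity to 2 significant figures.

0.019 M

Sn²⁺/Sn is the cathode (higher E°); E°cell = −0.14 − (−0.54) = +0.40 V with n = 6.
Rearranging E = E° − (0.0592/n)·log Q gives log Q = 6(+0.40 − (+0.317))/0.0592 = 8.412.
Balancing electrons gives 3 Sn²⁺(aq) + 2 Ga(s) → 3 Sn(s) + 2 Ga³⁺(aq); thus Q = [Ga³⁺(aq)]^2 / [Sn²⁺(aq)]^3.
Isolating [Ga³⁺(aq)] in Q = 10^{8.412} yields log [Ga³⁺(aq)] = −1.732, i.e. 0.019 M.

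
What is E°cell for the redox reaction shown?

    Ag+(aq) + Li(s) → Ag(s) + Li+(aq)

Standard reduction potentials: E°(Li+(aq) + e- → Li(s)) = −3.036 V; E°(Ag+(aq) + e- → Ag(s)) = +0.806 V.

+3.842 V

Ag+(aq) gains electrons, so the Ag⁺/Ag couple is the cathode; the Li⁺/Li couple is the anode.
E°cell = E°(cathode) − E°(anode) = +0.806 − (−3.036) = +3.842 V.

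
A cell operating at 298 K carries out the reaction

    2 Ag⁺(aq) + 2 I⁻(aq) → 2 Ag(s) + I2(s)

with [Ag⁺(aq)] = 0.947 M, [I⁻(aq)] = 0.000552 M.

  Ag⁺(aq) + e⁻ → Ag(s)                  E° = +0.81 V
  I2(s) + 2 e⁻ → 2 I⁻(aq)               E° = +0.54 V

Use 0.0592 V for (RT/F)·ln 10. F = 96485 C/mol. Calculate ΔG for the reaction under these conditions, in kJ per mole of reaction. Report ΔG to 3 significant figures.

E°cell = +0.81 − (+0.54) = +0.27 V; the balanced reaction transfers n = 2 electrons.
Q = 1 / ([Ag⁺(aq)]^2·[I⁻(aq)]^2) = 3.66×10^6, so log Q = 6.563 and E = +0.27 − (0.0592/2)(6.563) = +0.0757 V.
Finally ΔG = −nFE = −(2)(96485 C/mol)(+0.0757 V) = −14.6 kJ/mol.

−14.6 kJ/mol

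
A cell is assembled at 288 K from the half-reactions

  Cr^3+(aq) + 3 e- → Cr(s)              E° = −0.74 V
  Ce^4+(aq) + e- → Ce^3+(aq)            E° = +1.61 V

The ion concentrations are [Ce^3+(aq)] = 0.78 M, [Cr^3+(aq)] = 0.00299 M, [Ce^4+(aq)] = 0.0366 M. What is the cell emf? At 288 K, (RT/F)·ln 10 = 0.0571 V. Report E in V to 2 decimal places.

+2.32 V

Since E°(Ce⁴⁺/Ce³⁺) > E°(Cr³⁺/Cr), Ce⁴⁺/Ce³⁺ serves as the cathode.
E°cell = +1.61 − (−0.74) = +2.35 V, with n = 3 electrons transferred.
The balanced reaction is 3 Ce^4+(aq) + Cr(s) → 3 Ce^3+(aq) + Cr^3+(aq), so Q = ([Ce^3+(aq)]^3·[Cr^3+(aq)]) / [Ce^4+(aq)]^3 = 28.9 and log Q = 1.462.
Applying E = E° − (RT ln10/nF)·log Q gives +2.35 − (0.0571/3)(1.462) = +2.32 V.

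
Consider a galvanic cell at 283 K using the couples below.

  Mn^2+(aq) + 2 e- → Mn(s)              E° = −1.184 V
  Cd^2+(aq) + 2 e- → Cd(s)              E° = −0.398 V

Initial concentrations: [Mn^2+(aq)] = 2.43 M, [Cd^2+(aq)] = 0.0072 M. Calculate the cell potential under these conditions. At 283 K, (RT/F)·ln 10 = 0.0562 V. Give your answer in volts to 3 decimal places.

+0.715 V

Since E°(Cd²⁺/Cd) > E°(Mn²⁺/Mn), Cd²⁺/Cd serves as the cathode.
The standard potential is −0.398 − (−1.184) = +0.786 V and the balanced reaction transfers n = 2 electrons.
The balanced reaction is Cd^2+(aq) + Mn(s) → Cd(s) + Mn^2+(aq), so Q = [Mn^2+(aq)] / [Cd^2+(aq)] = 338 and log Q = 2.528.
Applying E = E° − (RT ln10/nF)·log Q gives +0.786 − (0.0562/2)(2.528) = +0.715 V.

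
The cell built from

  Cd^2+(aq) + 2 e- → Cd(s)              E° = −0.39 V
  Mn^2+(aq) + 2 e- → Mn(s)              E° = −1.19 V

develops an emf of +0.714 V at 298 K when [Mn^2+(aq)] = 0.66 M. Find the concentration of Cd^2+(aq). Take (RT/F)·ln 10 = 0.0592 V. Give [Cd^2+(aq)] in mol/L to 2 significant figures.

0.00082 M

With Cd²⁺/Cd at the cathode and Mn²⁺/Mn at the anode, E°cell = −0.39 − (−1.19) = +0.80 V (n = 2).
From the Nernst equation, log Q = n(E° − E)/0.0592 = 2·(+0.80 − (+0.714))/0.0592 = 2.905.
The balanced reaction is Cd^2+(aq) + Mn(s) → Cd(s) + Mn^2+(aq), so Q = [Mn^2+(aq)] / [Cd^2+(aq)].
Isolating [Cd^2+(aq)] in Q = 10^{2.905} yields log [Cd^2+(aq)] = −3.085, i.e. 0.00082 M.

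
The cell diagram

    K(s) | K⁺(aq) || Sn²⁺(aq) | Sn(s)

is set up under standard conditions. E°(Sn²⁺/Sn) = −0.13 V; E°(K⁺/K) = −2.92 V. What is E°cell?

+2.79 V

By convention the left-hand electrode in cell notation is the anode (oxidation) and the right-hand electrode is the cathode (reduction).
E°cell = E°(right) − E°(left) = −0.13 − (−2.92) = +2.79 V.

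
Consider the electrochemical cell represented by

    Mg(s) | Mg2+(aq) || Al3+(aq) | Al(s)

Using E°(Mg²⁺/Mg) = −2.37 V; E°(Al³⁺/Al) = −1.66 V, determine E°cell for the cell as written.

By convention the left-hand electrode in cell notation is the anode (oxidation) and the right-hand electrode is the cathode (reduction).
E°cell = E°(right) − E°(left) = −1.66 − (−2.37) = +0.71 V.

+0.71 V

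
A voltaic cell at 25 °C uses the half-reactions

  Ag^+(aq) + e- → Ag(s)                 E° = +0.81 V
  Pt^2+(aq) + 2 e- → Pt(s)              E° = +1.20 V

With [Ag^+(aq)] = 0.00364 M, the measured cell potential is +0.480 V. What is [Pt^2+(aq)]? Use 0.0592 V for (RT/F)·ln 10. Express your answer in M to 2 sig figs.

With Pt²⁺/Pt at the cathode and Ag⁺/Ag at the anode, E°cell = +1.20 − (+0.81) = +0.39 V (n = 2).
From the Nernst equation, log Q = n(E° − E)/0.0592 = 2·(+0.39 − (+0.480))/0.0592 = −3.041.
Balancing electrons gives Pt^2+(aq) + 2 Ag(s) → Pt(s) + 2 Ag^+(aq); thus Q = [Ag^+(aq)]^2 / [Pt^2+(aq)].
Substituting the known concentrations and solving, log [Pt^2+(aq)] = −1.837 and [Pt^2+(aq)] = 0.015 M.

0.015 M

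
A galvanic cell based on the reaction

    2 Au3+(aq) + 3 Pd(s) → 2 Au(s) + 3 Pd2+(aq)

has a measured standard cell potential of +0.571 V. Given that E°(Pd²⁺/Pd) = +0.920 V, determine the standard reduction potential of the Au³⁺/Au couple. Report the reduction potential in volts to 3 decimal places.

In the reaction as written the Au³⁺/Au couple is reduced (cathode) and Pd²⁺/Pd is oxidized (anode), so E°cell = E°(Au³⁺/Au) − E°(Pd²⁺/Pd).
E°(Au³⁺/Au) = E°cell + E°(anode) = +0.571 + (+0.920) = +1.491 V.

+1.491 V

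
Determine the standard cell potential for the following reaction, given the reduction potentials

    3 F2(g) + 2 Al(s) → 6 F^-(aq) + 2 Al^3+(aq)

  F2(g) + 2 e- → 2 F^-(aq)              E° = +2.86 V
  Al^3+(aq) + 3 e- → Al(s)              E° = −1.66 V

F2(g) gains electrons, so the F₂/F⁻ couple is the cathode; the Al³⁺/Al couple is the anode.
E°cell = E°(cathode) − E°(anode) = +2.86 − (−1.66) = +4.52 V.
The positive value indicates the reaction is spontaneous as written.

+4.52 V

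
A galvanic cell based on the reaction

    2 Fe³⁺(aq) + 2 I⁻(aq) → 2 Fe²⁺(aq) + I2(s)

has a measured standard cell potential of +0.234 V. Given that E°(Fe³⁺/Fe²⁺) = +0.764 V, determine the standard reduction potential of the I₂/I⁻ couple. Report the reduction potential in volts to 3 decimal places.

In the reaction as written the Fe³⁺/Fe²⁺ couple is reduced (cathode) and I₂/I⁻ is oxidized (anode), so E°cell = E°(Fe³⁺/Fe²⁺) − E°(I₂/I⁻).
E°(I₂/I⁻) = E°(cathode) − E°cell = +0.764 − (+0.234) = +0.530 V.

+0.530 V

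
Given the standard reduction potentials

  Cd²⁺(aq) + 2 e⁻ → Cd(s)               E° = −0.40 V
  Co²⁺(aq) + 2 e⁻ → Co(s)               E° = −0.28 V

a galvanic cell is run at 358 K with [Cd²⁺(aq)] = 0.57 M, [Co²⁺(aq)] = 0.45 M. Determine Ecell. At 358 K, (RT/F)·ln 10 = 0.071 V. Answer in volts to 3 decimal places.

+0.116 V

Since E°(Co²⁺/Co) > E°(Cd²⁺/Cd), Co²⁺/Co serves as the cathode.
E°cell = −0.28 − (−0.40) = +0.12 V, with n = 2 electrons transferred.
Balancing gives Co²⁺(aq) + Cd(s) → Co(s) + Cd²⁺(aq); hence Q = [Cd²⁺(aq)] / [Co²⁺(aq)] = 1.27 (log Q = 0.103).
E = E° − (0.071/n)·log Q = +0.12 − (0.071/2)(0.103) = +0.116 V.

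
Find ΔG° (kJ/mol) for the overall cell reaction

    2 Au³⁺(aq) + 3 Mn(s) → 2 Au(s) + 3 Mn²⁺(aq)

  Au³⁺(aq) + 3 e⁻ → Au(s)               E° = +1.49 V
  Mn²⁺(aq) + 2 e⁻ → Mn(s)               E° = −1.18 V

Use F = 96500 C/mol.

In the reaction as written Au³⁺(aq) is reduced, so the Au³⁺/Au couple is the cathode and Mn²⁺/Mn is the anode.
E°cell = +1.49 − (−1.18) = +2.67 V; balancing electrons gives n = 6.
ΔG° = −nFE°cell = −(6)(96500)(+2.67) J/mol = −1546 kJ/mol.

−1546 kJ/mol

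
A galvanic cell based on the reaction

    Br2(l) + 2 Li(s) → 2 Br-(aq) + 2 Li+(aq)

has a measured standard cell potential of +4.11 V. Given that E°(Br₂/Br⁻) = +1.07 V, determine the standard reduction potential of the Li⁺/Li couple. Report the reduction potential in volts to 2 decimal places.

−3.04 V

In the reaction as written the Br₂/Br⁻ couple is reduced (cathode) and Li⁺/Li is oxidized (anode), so E°cell = E°(Br₂/Br⁻) − E°(Li⁺/Li).
E°(Li⁺/Li) = E°(cathode) − E°cell = +1.07 − (+4.11) = −3.04 V.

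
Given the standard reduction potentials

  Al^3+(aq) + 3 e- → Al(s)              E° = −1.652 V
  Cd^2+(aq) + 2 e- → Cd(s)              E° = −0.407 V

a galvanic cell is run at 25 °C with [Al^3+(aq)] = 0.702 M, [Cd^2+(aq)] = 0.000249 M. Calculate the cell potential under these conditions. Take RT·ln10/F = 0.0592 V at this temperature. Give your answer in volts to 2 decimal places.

+1.14 V

Since E°(Cd²⁺/Cd) > E°(Al³⁺/Al), Cd²⁺/Cd serves as the cathode.
E°cell = −0.407 − (−1.652) = +1.245 V, with n = 6 electrons transferred.
For the overall reaction 3 Cd^2+(aq) + 2 Al(s) → 3 Cd(s) + 2 Al^3+(aq), Q = [Al^3+(aq)]^2 / [Cd^2+(aq)]^3 = 3.19×10^10, giving log Q = 10.504.
Applying E = E° − (RT ln10/nF)·log Q gives +1.245 − (0.0592/6)(10.504) = +1.14 V.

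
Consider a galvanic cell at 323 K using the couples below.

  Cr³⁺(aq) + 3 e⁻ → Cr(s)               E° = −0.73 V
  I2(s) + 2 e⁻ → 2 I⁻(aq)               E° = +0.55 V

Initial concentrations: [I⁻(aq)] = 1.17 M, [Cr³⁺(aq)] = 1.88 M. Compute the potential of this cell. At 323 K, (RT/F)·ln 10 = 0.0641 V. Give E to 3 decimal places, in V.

+1.270 V

The I₂/I⁻ couple has the more positive E°, so it is the cathode; Cr³⁺/Cr is the anode.
E°cell = E°cat − E°an = +0.55 − (−0.73) = +1.28 V; n = 6.
Balancing gives 3 I2(s) + 2 Cr(s) → 6 I⁻(aq) + 2 Cr³⁺(aq); hence Q = [I⁻(aq)]^6·[Cr³⁺(aq)]^2 = 9.07 (log Q = 0.957).
Applying E = E° − (RT ln10/nF)·log Q gives +1.28 − (0.0641/6)(0.957) = +1.270 V.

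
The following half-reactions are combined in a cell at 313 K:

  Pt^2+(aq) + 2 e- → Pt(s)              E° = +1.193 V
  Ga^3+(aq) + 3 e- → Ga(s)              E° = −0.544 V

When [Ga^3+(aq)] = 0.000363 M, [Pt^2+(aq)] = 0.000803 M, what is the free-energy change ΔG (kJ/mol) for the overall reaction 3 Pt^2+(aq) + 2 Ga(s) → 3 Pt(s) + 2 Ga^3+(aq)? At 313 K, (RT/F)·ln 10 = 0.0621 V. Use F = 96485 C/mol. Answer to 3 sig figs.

With Pt²⁺/Pt reduced at the cathode, E°cell = +1.193 − (−0.544) = +1.737 V and n = 6.
Here Q = [Ga^3+(aq)]^2 / [Pt^2+(aq)]^3 = 254 (log Q = 2.406), giving E = +1.737 − (0.0621/6)·(2.406) = +1.7121 V.
Finally ΔG = −nFE = −(6)(96485 C/mol)(+1.7121 V) = −991 kJ/mol.

−991 kJ/mol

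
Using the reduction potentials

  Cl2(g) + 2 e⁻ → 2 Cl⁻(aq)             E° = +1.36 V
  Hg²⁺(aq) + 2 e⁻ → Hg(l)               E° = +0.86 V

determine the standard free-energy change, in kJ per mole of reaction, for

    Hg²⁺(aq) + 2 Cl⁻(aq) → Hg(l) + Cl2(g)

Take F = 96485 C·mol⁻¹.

In the reaction as written Hg²⁺(aq) is reduced, so the Hg²⁺/Hg couple is the cathode and Cl₂/Cl⁻ is the anode.
E°cell = +0.86 − (+1.36) = −0.50 V; balancing electrons gives n = 2.
ΔG° = −nFE°cell = −(2)(96485)(−0.50) J/mol = +96.5 kJ/mol.

+96.5 kJ/mol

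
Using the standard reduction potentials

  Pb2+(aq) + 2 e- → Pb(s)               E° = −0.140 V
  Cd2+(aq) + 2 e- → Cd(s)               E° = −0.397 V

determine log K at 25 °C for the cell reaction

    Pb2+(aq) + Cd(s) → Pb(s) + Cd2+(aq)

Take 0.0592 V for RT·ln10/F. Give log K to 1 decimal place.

The Pb²⁺/Pb couple is reduced (cathode); E°cell = −0.140 − (−0.397) = +0.257 V with n = 2.
At equilibrium E = 0, so log K = nE°cell / 0.0592 = (2)(+0.257) / 0.0592 = 8.7.

log K = 8.7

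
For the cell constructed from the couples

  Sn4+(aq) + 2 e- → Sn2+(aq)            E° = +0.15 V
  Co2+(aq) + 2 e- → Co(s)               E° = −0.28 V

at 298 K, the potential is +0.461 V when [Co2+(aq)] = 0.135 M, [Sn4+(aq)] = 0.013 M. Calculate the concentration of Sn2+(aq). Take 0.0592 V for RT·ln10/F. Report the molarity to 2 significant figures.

Sn⁴⁺/Sn²⁺ is the cathode (higher E°); E°cell = +0.15 − (−0.28) = +0.43 V with n = 2.
From the Nernst equation, log Q = n(E° − E)/0.0592 = 2·(+0.43 − (+0.461))/0.0592 = −1.047.
The balanced reaction is Sn4+(aq) + Co(s) → Sn2+(aq) + Co2+(aq), so Q = ([Sn2+(aq)]·[Co2+(aq)]) / [Sn4+(aq)].
Substituting the known concentrations and solving, log [Sn2+(aq)] = −2.063 and [Sn2+(aq)] = 0.0086 M.

0.0086 M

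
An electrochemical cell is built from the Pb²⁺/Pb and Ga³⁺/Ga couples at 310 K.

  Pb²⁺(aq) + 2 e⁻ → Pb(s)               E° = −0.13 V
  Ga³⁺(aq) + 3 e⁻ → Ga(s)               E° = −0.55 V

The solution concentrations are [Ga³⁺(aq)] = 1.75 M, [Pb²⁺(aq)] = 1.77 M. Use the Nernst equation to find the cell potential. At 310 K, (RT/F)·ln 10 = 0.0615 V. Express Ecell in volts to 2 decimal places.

+0.42 V

The Pb²⁺/Pb couple has the more positive E°, so it is the cathode; Ga³⁺/Ga is the anode.
E°cell = −0.13 − (−0.55) = +0.42 V, with n = 6 electrons transferred.
For the overall reaction 3 Pb²⁺(aq) + 2 Ga(s) → 3 Pb(s) + 2 Ga³⁺(aq), Q = [Ga³⁺(aq)]^2 / [Pb²⁺(aq)]^3 = 0.552, giving log Q = −0.258.
Applying E = E° − (RT ln10/nF)·log Q gives +0.42 − (0.0615/6)(−0.258) = +0.42 V.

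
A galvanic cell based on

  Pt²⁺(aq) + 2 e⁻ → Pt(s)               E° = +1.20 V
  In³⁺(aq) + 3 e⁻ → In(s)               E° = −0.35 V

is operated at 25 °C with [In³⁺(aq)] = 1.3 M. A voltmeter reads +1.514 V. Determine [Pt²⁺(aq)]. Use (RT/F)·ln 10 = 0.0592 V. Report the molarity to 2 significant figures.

0.072 M

Pt²⁺/Pt is the cathode (higher E°); E°cell = +1.20 − (−0.35) = +1.55 V with n = 6.
Since E = E° − (0.0592/n)·log Q, log Q = n(E° − E)/0.0592 = 3.649.
For 3 Pt²⁺(aq) + 2 In(s) → 3 Pt(s) + 2 In³⁺(aq), the reaction quotient is Q = [In³⁺(aq)]^2 / [Pt²⁺(aq)]^3.
Substituting the known concentrations and solving, log [Pt²⁺(aq)] = −1.140 and [Pt²⁺(aq)] = 0.072 M.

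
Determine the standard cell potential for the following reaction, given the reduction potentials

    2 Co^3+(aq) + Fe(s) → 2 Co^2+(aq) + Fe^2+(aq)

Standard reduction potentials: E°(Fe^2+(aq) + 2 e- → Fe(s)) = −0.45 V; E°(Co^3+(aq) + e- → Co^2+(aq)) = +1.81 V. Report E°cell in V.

+2.26 V

In the reaction as written, Co^3+(aq) is reduced (cathode) and Fe^2+(aq) is produced by oxidation at the anode.
E°cell = E°(cathode) − E°(anode) = +1.81 − (−0.45) = +2.26 V.
The positive value indicates the reaction is spontaneous as written.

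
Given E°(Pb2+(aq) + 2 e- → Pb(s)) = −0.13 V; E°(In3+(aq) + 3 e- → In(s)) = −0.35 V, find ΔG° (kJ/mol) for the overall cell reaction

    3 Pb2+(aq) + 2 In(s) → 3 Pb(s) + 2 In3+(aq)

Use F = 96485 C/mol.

In the reaction as written Pb2+(aq) is reduced, so the Pb²⁺/Pb couple is the cathode and In³⁺/In is the anode.
E°cell = −0.13 − (−0.35) = +0.22 V; balancing electrons gives n = 6.
ΔG° = −nFE°cell = −(6)(96485)(+0.22) J/mol = −127 kJ/mol.

−127 kJ/mol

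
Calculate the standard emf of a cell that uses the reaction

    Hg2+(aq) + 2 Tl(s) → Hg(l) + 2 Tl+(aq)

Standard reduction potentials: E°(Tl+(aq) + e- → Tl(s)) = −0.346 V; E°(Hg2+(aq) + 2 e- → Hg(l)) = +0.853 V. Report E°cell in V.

Hg2+(aq) gains electrons, so the Hg²⁺/Hg couple is the cathode; the Tl⁺/Tl couple is the anode.
E°cell = E°(cathode) − E°(anode) = +0.853 − (−0.346) = +1.199 V.

+1.199 V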